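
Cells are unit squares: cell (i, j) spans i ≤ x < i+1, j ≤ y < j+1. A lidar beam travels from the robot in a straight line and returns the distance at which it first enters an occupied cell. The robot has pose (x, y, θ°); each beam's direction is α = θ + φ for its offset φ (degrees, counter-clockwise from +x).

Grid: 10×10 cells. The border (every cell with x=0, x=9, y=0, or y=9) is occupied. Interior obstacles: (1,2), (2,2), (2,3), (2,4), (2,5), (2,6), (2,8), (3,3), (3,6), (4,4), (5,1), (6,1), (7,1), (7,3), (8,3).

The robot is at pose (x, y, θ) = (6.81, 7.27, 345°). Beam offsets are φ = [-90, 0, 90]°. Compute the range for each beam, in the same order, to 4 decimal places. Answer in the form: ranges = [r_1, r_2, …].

beam 1: φ=-90°, α=255°
  direction (-0.2588, -0.9659); cell (6,7); t to first gridline: x 3.1296, y 0.2795 (then +3.8637 / +1.0353)
    (6,6) via y @ 0.2795
    (6,5) via y @ 1.3148
    (6,4) via y @ 2.3501
    (5,4) via x @ 3.1296
    (5,3) via y @ 3.3854
    (5,2) via y @ 4.4206
    (5,1) via y @ 5.4559  # hit
  → r_1 = 5.4559
beam 2: φ=0°, α=345°
  direction (0.9659, -0.2588); cell (6,7); t to first gridline: x 0.1967, y 1.0432 (then +1.0353 / +3.8637)
    (7,7) via x @ 0.1967
    (7,6) via y @ 1.0432
    (8,6) via x @ 1.2320
    (9,6) via x @ 2.2673  # hit
  → r_2 = 2.2673
beam 3: φ=90°, α=75°
  direction (0.2588, 0.9659); cell (6,7); t to first gridline: x 0.7341, y 0.7558 (then +3.8637 / +1.0353)
    (7,7) via x @ 0.7341
    (7,8) via y @ 0.7558
    (7,9) via y @ 1.7910  # hit
  → r_3 = 1.7910

ranges = [5.4559, 2.2673, 1.7910]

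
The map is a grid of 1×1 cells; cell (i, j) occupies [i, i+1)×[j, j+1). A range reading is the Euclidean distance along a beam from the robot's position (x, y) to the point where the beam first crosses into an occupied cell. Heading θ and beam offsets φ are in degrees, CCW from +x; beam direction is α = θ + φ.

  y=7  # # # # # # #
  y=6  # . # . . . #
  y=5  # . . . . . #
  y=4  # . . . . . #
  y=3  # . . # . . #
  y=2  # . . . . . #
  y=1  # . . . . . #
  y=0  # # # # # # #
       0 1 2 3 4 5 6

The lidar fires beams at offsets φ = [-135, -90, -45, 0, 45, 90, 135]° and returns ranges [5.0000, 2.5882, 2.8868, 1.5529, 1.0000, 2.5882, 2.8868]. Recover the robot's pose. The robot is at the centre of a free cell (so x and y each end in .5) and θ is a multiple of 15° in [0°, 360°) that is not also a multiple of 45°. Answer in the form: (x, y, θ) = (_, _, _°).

Candidates: 28 free-cell centres × 16 headings = 448 poses. Raycast each; keep the one whose scan matches to 4 dp.
  (4.5, 4.5, 30°): beam 1 = 3.6235 ≠ 5.0000 ✗
  (4.5, 5.5, 60°): beam 1 = 4.6587 ≠ 5.0000 ✗
  (1.5, 6.5, 240°): beam 1 = 0.5176 ≠ 5.0000 ✗
  (3.5, 4.5, 150°): beam 1 = 2.5882 ≠ 5.0000 ✗
  …
  (3.5, 5.5, 75°): r_1=5.0000, r_2=2.5882, r_3=2.8868, r_4=1.5529, r_5=1.0000, r_6=2.5882, r_7=2.8868 — all match ✓
No second candidate reproduces the full scan.

(x, y, θ) = (3.5, 5.5, 75°)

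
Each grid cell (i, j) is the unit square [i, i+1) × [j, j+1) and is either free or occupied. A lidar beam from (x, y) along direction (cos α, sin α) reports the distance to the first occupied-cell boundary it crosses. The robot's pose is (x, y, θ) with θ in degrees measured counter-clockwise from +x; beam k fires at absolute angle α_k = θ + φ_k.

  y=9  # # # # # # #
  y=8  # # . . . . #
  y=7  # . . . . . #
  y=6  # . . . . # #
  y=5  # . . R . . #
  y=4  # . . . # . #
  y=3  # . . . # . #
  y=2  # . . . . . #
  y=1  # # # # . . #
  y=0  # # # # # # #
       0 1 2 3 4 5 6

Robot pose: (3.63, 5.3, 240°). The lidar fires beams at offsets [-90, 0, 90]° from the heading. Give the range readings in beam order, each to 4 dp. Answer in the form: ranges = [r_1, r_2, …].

beam 1: φ=-90°, α=150°
  d=(-0.8660,0.5000)  start (3,5)  tX=0.7275 tY=1.4000  stride 1/|dx|=1.1547 1/|dy|=2.0000
    cross x-line → (2,5), t=0.7275
    cross y-line → (2,6), t=1.4000
    cross x-line → (1,6), t=1.8822
    cross x-line → (0,6), t=3.0369 (wall)
  → r_1 = 3.0369
beam 2: φ=0°, α=240°
  d=(-0.5000,-0.8660)  start (3,5)  tX=1.2600 tY=0.3464  stride 1/|dx|=2.0000 1/|dy|=1.1547
    cross y-line → (3,4), t=0.3464
    cross x-line → (2,4), t=1.2600
    cross y-line → (2,3), t=1.5011
    cross y-line → (2,2), t=2.6558
    cross x-line → (1,2), t=3.2600
    cross y-line → (1,1), t=3.8105 (wall)
  → r_2 = 3.8105
beam 3: φ=90°, α=330°
  d=(0.8660,-0.5000)  start (3,5)  tX=0.4272 tY=0.6000  stride 1/|dx|=1.1547 1/|dy|=2.0000
    cross x-line → (4,5), t=0.4272
    cross y-line → (4,4), t=0.6000 (wall)
  → r_3 = 0.6000

ranges = [3.0369, 3.8105, 0.6000]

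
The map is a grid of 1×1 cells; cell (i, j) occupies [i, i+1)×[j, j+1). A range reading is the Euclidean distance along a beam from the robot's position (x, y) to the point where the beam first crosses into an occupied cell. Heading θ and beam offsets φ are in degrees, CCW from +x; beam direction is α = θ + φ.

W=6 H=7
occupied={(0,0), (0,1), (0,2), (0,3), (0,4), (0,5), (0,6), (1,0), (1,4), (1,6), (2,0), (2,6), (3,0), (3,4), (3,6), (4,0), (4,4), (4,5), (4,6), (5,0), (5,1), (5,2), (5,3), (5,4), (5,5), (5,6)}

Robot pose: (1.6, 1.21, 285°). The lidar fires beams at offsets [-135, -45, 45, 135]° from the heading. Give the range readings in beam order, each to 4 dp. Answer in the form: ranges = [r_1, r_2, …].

ranges = [0.6928, 0.2425, 0.4200, 3.2216]

beam 1: φ=-135°, α=150°
  d=(-0.8660,0.5000)  start (1,1)  tX=0.6928 tY=1.5800  stride 1/|dx|=1.1547 1/|dy|=2.0000
    cross x-line → (0,1), t=0.6928 (wall)
  → r_1 = 0.6928
beam 2: φ=-45°, α=240°
  d=(-0.5000,-0.8660)  start (1,1)  tX=1.2000 tY=0.2425  stride 1/|dx|=2.0000 1/|dy|=1.1547
    cross y-line → (1,0), t=0.2425 (wall)
  → r_2 = 0.2425
beam 3: φ=45°, α=330°
  d=(0.8660,-0.5000)  start (1,1)  tX=0.4619 tY=0.4200  stride 1/|dx|=1.1547 1/|dy|=2.0000
    cross y-line → (1,0), t=0.4200 (wall)
  → r_3 = 0.4200
beam 4: φ=135°, α=60°
  d=(0.5000,0.8660)  start (1,1)  tX=0.8000 tY=0.9122  stride 1/|dx|=2.0000 1/|dy|=1.1547
    cross x-line → (2,1), t=0.8000
    cross y-line → (2,2), t=0.9122
    cross y-line → (2,3), t=2.0669
    cross x-line → (3,3), t=2.8000
    cross y-line → (3,4), t=3.2216 (wall)
  → r_4 = 3.2216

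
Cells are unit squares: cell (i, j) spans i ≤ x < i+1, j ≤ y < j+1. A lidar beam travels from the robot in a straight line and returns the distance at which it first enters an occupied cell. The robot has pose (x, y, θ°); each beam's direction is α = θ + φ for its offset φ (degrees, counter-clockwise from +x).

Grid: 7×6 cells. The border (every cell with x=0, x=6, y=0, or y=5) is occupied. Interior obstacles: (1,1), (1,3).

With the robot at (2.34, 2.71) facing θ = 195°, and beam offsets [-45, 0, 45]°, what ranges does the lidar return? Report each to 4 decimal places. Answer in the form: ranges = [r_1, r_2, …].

ranges = [0.5800, 1.3873, 0.8198]

beam 1: φ=-45°, α=150°
  d=(-0.8660,0.5000)  start (2,2)  tX=0.3926 tY=0.5800  stride 1/|dx|=1.1547 1/|dy|=2.0000
    cross x-line → (1,2), t=0.3926
    cross y-line → (1,3), t=0.5800 (wall)
  → r_1 = 0.5800
beam 2: φ=0°, α=195°
  d=(-0.9659,-0.2588)  start (2,2)  tX=0.3520 tY=2.7432  stride 1/|dx|=1.0353 1/|dy|=3.8637
    cross x-line → (1,2), t=0.3520
    cross x-line → (0,2), t=1.3873 (wall)
  → r_2 = 1.3873
beam 3: φ=45°, α=240°
  d=(-0.5000,-0.8660)  start (2,2)  tX=0.6800 tY=0.8198  stride 1/|dx|=2.0000 1/|dy|=1.1547
    cross x-line → (1,2), t=0.6800
    cross y-line → (1,1), t=0.8198 (wall)
  → r_3 = 0.8198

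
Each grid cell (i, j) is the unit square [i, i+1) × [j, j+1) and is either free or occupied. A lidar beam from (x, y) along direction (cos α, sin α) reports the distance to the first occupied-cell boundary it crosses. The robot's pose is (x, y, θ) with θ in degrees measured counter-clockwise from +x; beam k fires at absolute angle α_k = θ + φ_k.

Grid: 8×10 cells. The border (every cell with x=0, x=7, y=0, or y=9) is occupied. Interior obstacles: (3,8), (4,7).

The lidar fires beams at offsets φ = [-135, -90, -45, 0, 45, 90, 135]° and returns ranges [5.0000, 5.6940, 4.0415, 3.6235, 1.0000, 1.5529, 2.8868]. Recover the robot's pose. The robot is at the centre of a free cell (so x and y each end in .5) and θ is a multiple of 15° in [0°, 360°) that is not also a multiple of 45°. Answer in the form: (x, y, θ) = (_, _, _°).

Enumerate (i+0.5, j+0.5, θ) over the 46 free cells and 16 admissible headings. For each, cast all 7 beams and compare to the given ranges.
  (3.5, 3.5, 255°): beam 2 = 2.5882 ≠ 5.6940 ✗
  (6.5, 7.5, 75°): beam 1 = 1.0000 ≠ 5.0000 ✗
  (1.5, 5.5, 60°): beam 1 = 4.6587 ≠ 5.0000 ✗
  (4.5, 8.5, 240°): beam 1 = 0.5176 ≠ 5.0000 ✗
  …
  (3.5, 6.5, 15°): r_1=5.0000, r_2=5.6940, r_3=4.0415, r_4=3.6235, r_5=1.0000, r_6=1.5529, r_7=2.8868 — all match ✓
No second candidate reproduces the full scan.

(x, y, θ) = (3.5, 6.5, 15°)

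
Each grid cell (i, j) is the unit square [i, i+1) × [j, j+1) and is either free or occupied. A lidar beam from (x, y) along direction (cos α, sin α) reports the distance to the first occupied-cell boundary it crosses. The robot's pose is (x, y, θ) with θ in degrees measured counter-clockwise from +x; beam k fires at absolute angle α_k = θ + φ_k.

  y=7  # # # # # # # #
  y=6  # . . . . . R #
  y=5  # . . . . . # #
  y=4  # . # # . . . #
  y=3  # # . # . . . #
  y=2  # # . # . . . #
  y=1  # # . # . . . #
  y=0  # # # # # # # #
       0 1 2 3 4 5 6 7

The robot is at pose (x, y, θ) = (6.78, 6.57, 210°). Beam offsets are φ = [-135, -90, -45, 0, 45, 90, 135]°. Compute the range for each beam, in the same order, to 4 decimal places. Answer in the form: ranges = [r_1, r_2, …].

ranges = [0.4452, 0.4965, 1.6614, 3.2101, 0.5901, 0.4400, 0.2278]

beam 1: φ=-135°, α=75°
  direction (0.2588, 0.9659); cell (6,6); t to first gridline: x 0.8500, y 0.4452 (then +3.8637 / +1.0353)
    (6,7) via y @ 0.4452  # hit
  → r_1 = 0.4452
beam 2: φ=-90°, α=120°
  direction (-0.5000, 0.8660); cell (6,6); t to first gridline: x 1.5600, y 0.4965 (then +2.0000 / +1.1547)
    (6,7) via y @ 0.4965  # hit
  → r_2 = 0.4965
beam 3: φ=-45°, α=165°
  direction (-0.9659, 0.2588); cell (6,6); t to first gridline: x 0.8075, y 1.6614 (then +1.0353 / +3.8637)
    (5,6) via x @ 0.8075
    (5,7) via y @ 1.6614  # hit
  → r_3 = 1.6614
beam 4: φ=0°, α=210°
  direction (-0.8660, -0.5000); cell (6,6); t to first gridline: x 0.9007, y 1.1400 (then +1.1547 / +2.0000)
    (5,6) via x @ 0.9007
    (5,5) via y @ 1.1400
    (4,5) via x @ 2.0554
    (4,4) via y @ 3.1400
    (3,4) via x @ 3.2101  # hit
  → r_4 = 3.2101
beam 5: φ=45°, α=255°
  direction (-0.2588, -0.9659); cell (6,6); t to first gridline: x 3.0137, y 0.5901 (then +3.8637 / +1.0353)
    (6,5) via y @ 0.5901  # hit
  → r_5 = 0.5901
beam 6: φ=90°, α=300°
  direction (0.5000, -0.8660); cell (6,6); t to first gridline: x 0.4400, y 0.6582 (then +2.0000 / +1.1547)
    (7,6) via x @ 0.4400  # hit
  → r_6 = 0.4400
beam 7: φ=135°, α=345°
  direction (0.9659, -0.2588); cell (6,6); t to first gridline: x 0.2278, y 2.2023 (then +1.0353 / +3.8637)
    (7,6) via x @ 0.2278  # hit
  → r_7 = 0.2278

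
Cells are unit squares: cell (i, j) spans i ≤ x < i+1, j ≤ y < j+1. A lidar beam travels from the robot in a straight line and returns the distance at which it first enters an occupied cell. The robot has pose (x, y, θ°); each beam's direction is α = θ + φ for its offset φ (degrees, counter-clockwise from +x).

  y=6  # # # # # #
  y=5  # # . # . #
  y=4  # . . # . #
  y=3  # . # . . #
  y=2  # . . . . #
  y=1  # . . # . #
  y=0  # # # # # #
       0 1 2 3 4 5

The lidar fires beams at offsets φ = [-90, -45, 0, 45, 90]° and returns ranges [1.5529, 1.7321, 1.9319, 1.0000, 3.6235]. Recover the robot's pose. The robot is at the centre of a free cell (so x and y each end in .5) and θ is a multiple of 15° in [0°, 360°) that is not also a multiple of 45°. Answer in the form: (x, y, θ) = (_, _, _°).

(x, y, θ) = (1.5, 2.5, 345°)

Enumerate (i+0.5, j+0.5, θ) over the 15 free cells and 16 admissible headings. For each, cast all 5 beams and compare to the given ranges.
  (4.5, 1.5, 30°): beam 1 = 0.5774 ≠ 1.5529 ✗
  (1.5, 1.5, 15°): beam 1 = 0.5176 ≠ 1.5529 ✗
  (4.5, 2.5, 195°): beam 1 = 1.9319 ≠ 1.5529 ✗
  (4.5, 2.5, 345°): beam 2 = 1.0000 ≠ 1.7321 ✗
  …
  (1.5, 2.5, 345°): r_1=1.5529, r_2=1.7321, r_3=1.9319, r_4=1.0000, r_5=3.6235 — all match ✓
No second candidate reproduces the full scan.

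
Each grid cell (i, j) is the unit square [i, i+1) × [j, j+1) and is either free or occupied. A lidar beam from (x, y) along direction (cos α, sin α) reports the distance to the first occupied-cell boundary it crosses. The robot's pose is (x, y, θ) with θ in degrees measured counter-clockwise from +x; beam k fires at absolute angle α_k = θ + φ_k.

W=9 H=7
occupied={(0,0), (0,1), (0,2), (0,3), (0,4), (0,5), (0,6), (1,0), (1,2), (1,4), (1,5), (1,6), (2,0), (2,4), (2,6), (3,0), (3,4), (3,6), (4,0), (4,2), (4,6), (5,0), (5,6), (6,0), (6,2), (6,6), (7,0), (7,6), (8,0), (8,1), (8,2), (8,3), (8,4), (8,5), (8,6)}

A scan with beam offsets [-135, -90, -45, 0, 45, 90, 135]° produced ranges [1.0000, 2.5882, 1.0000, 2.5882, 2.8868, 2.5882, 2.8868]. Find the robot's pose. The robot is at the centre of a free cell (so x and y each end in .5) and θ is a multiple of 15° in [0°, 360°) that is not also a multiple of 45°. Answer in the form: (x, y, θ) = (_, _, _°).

(x, y, θ) = (5.5, 3.5, 345°)

Enumerate (i+0.5, j+0.5, θ) over the 28 free cells and 16 admissible headings. For each, cast all 7 beams and compare to the given ranges.
  (2.5, 1.5, 300°): beam 1 = 1.5529 ≠ 1.0000 ✗
  (6.5, 3.5, 210°): beam 1 = 2.5882 ≠ 1.0000 ✗
  (2.5, 3.5, 120°): beam 1 = 1.9319 ≠ 1.0000 ✗
  (4.5, 5.5, 300°): beam 1 = 1.9319 ≠ 1.0000 ✗
  (2.5, 5.5, 165°): beam 2 = 0.5176 ≠ 2.5882 ✗
  …
  (5.5, 3.5, 345°): r_1=1.0000, r_2=2.5882, r_3=1.0000, r_4=2.5882, r_5=2.8868, r_6=2.5882, r_7=2.8868 — all match ✓
No second candidate reproduces the full scan.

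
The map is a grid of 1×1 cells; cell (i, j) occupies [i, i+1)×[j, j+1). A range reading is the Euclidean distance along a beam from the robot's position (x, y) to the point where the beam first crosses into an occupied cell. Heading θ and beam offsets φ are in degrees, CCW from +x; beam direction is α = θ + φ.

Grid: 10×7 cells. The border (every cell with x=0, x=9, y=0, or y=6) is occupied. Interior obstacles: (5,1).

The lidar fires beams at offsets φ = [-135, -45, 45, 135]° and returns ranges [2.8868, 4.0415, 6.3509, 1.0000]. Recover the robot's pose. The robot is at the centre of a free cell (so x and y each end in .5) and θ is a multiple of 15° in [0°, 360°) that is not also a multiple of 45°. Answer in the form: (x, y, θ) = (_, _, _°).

(x, y, θ) = (6.5, 2.5, 105°)

Candidates: 39 free-cell centres × 16 headings = 624 poses. Raycast each; keep the one whose scan matches to 4 dp.
  (5.5, 2.5, 60°): beam 1 = 0.5176 ≠ 2.8868 ✗
  (1.5, 1.5, 330°): beam 1 = 0.5176 ≠ 2.8868 ✗
  (7.5, 4.5, 15°): beam 1 = 3.0000 ≠ 2.8868 ✗
  …
  (6.5, 2.5, 105°): r_1=2.8868, r_2=4.0415, r_3=6.3509, r_4=1.0000 — all match ✓
Only this pose fits every beam.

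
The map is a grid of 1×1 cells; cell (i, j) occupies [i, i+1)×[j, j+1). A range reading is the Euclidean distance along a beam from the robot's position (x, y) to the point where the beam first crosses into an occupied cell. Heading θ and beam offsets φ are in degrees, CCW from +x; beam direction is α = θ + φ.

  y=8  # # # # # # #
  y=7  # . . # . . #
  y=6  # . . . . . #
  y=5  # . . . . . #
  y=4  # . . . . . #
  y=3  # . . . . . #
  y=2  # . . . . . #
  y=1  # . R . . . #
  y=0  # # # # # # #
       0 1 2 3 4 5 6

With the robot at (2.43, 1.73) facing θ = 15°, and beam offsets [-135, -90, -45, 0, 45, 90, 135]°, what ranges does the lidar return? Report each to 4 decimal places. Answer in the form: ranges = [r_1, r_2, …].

beam 1: φ=-135°, α=240°
  dir = (cos 240°, sin 240°) = (-0.5000, -0.8660); from cell (2,1)
  next x-line at t=0.8600, next y-line at t=0.8429; Δt_x=2.0000, Δt_y=1.1547
    y: enter (2,0) at t=0.8429 ← occupied
  → r_1 = 0.8429
beam 2: φ=-90°, α=285°
  dir = (cos 285°, sin 285°) = (0.2588, -0.9659); from cell (2,1)
  next x-line at t=2.2023, next y-line at t=0.7558; Δt_x=3.8637, Δt_y=1.0353
    y: enter (2,0) at t=0.7558 ← occupied
  → r_2 = 0.7558
beam 3: φ=-45°, α=330°
  dir = (cos 330°, sin 330°) = (0.8660, -0.5000); from cell (2,1)
  next x-line at t=0.6582, next y-line at t=1.4600; Δt_x=1.1547, Δt_y=2.0000
    x: enter (3,1) at t=0.6582
    y: enter (3,0) at t=1.4600 ← occupied
  → r_3 = 1.4600
beam 4: φ=0°, α=15°
  dir = (cos 15°, sin 15°) = (0.9659, 0.2588); from cell (2,1)
  next x-line at t=0.5901, next y-line at t=1.0432; Δt_x=1.0353, Δt_y=3.8637
    x: enter (3,1) at t=0.5901
    y: enter (3,2) at t=1.0432
    x: enter (4,2) at t=1.6254
    x: enter (5,2) at t=2.6607
    x: enter (6,2) at t=3.6959 ← occupied
  → r_4 = 3.6959
beam 5: φ=45°, α=60°
  dir = (cos 60°, sin 60°) = (0.5000, 0.8660); from cell (2,1)
  next x-line at t=1.1400, next y-line at t=0.3118; Δt_x=2.0000, Δt_y=1.1547
    y: enter (2,2) at t=0.3118
    x: enter (3,2) at t=1.1400
    y: enter (3,3) at t=1.4665
    y: enter (3,4) at t=2.6212
    x: enter (4,4) at t=3.1400
    y: enter (4,5) at t=3.7759
    y: enter (4,6) at t=4.9306
    x: enter (5,6) at t=5.1400
    y: enter (5,7) at t=6.0853
    x: enter (6,7) at t=7.1400 ← occupied
  → r_5 = 7.1400
beam 6: φ=90°, α=105°
  dir = (cos 105°, sin 105°) = (-0.2588, 0.9659); from cell (2,1)
  next x-line at t=1.6614, next y-line at t=0.2795; Δt_x=3.8637, Δt_y=1.0353
    y: enter (2,2) at t=0.2795
    y: enter (2,3) at t=1.3148
    x: enter (1,3) at t=1.6614
    y: enter (1,4) at t=2.3501
    y: enter (1,5) at t=3.3854
    y: enter (1,6) at t=4.4206
    y: enter (1,7) at t=5.4559
    x: enter (0,7) at t=5.5251 ← occupied
  → r_6 = 5.5251
beam 7: φ=135°, α=150°
  dir = (cos 150°, sin 150°) = (-0.8660, 0.5000); from cell (2,1)
  next x-line at t=0.4965, next y-line at t=0.5400; Δt_x=1.1547, Δt_y=2.0000
    x: enter (1,1) at t=0.4965
    y: enter (1,2) at t=0.5400
    x: enter (0,2) at t=1.6512 ← occupied
  → r_7 = 1.6512

ranges = [0.8429, 0.7558, 1.4600, 3.6959, 7.1400, 5.5251, 1.6512]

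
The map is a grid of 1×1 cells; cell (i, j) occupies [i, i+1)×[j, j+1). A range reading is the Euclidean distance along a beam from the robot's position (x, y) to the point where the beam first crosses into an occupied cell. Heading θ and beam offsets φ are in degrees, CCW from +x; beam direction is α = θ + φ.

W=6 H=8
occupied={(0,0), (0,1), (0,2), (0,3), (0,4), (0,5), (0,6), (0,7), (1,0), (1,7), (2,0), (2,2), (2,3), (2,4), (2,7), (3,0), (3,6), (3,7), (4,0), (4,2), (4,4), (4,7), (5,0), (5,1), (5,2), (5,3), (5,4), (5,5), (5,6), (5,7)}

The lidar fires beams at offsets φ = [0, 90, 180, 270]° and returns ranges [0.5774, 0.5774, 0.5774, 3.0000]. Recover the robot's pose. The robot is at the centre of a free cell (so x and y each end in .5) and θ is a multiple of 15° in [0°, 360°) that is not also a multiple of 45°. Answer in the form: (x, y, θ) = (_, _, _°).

(x, y, θ) = (4.5, 6.5, 330°)

The pose lattice has 18·16 = 288 candidates. Test each by forward raycasting.
  (3.5, 2.5, 30°): beam 2 = 1.0000 ≠ 0.5774 ✗
  (4.5, 1.5, 210°): beam 1 = 1.0000 ≠ 0.5774 ✗
  (3.5, 5.5, 75°): beam 1 = 0.5176 ≠ 0.5774 ✗
  …
  (4.5, 6.5, 330°): r_1=0.5774, r_2=0.5774, r_3=0.5774, r_4=3.0000 — all match ✓
No second candidate reproduces the full scan.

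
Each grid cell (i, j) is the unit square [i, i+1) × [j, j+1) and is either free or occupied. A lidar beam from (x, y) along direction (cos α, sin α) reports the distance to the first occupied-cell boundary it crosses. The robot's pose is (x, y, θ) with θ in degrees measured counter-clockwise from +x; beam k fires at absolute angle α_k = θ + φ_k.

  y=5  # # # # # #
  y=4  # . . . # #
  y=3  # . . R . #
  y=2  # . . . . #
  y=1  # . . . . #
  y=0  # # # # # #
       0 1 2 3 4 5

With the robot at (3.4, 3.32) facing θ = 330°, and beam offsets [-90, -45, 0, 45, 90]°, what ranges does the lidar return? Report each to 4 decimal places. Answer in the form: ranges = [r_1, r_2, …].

beam 1: φ=-90°, α=240°
  dir = (cos 240°, sin 240°) = (-0.5000, -0.8660); from cell (3,3)
  next x-line at t=0.8000, next y-line at t=0.3695; Δt_x=2.0000, Δt_y=1.1547
    y: enter (3,2) at t=0.3695
    x: enter (2,2) at t=0.8000
    y: enter (2,1) at t=1.5242
    y: enter (2,0) at t=2.6789 ← occupied
  → r_1 = 2.6789
beam 2: φ=-45°, α=285°
  dir = (cos 285°, sin 285°) = (0.2588, -0.9659); from cell (3,3)
  next x-line at t=2.3182, next y-line at t=0.3313; Δt_x=3.8637, Δt_y=1.0353
    y: enter (3,2) at t=0.3313
    y: enter (3,1) at t=1.3666
    x: enter (4,1) at t=2.3182
    y: enter (4,0) at t=2.4018 ← occupied
  → r_2 = 2.4018
beam 3: φ=0°, α=330°
  dir = (cos 330°, sin 330°) = (0.8660, -0.5000); from cell (3,3)
  next x-line at t=0.6928, next y-line at t=0.6400; Δt_x=1.1547, Δt_y=2.0000
    y: enter (3,2) at t=0.6400
    x: enter (4,2) at t=0.6928
    x: enter (5,2) at t=1.8475 ← occupied
  → r_3 = 1.8475
beam 4: φ=45°, α=15°
  dir = (cos 15°, sin 15°) = (0.9659, 0.2588); from cell (3,3)
  next x-line at t=0.6212, next y-line at t=2.6273; Δt_x=1.0353, Δt_y=3.8637
    x: enter (4,3) at t=0.6212
    x: enter (5,3) at t=1.6564 ← occupied
  → r_4 = 1.6564
beam 5: φ=90°, α=60°
  dir = (cos 60°, sin 60°) = (0.5000, 0.8660); from cell (3,3)
  next x-line at t=1.2000, next y-line at t=0.7852; Δt_x=2.0000, Δt_y=1.1547
    y: enter (3,4) at t=0.7852
    x: enter (4,4) at t=1.2000 ← occupied
  → r_5 = 1.2000

ranges = [2.6789, 2.4018, 1.8475, 1.6564, 1.2000]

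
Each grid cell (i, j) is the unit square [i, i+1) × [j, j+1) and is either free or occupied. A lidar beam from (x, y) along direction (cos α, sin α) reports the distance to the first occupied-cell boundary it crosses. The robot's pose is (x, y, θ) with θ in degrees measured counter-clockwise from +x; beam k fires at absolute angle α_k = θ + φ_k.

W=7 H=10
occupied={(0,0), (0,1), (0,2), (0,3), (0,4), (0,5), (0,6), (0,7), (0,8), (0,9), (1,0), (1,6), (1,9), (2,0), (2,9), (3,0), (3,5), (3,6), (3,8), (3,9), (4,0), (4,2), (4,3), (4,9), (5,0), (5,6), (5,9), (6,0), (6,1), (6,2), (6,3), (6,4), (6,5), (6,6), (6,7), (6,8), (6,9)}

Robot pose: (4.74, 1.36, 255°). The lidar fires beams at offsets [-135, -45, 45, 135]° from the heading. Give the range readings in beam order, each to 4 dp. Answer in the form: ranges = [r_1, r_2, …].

beam 1: φ=-135°, α=120°
  direction (-0.5000, 0.8660); cell (4,1); t to first gridline: x 1.4800, y 0.7390 (then +2.0000 / +1.1547)
    (4,2) via y @ 0.7390  # hit
  → r_1 = 0.7390
beam 2: φ=-45°, α=210°
  direction (-0.8660, -0.5000); cell (4,1); t to first gridline: x 0.8545, y 0.7200 (then +1.1547 / +2.0000)
    (4,0) via y @ 0.7200  # hit
  → r_2 = 0.7200
beam 3: φ=45°, α=300°
  direction (0.5000, -0.8660); cell (4,1); t to first gridline: x 0.5200, y 0.4157 (then +2.0000 / +1.1547)
    (4,0) via y @ 0.4157  # hit
  → r_3 = 0.4157
beam 4: φ=135°, α=30°
  direction (0.8660, 0.5000); cell (4,1); t to first gridline: x 0.3002, y 1.2800 (then +1.1547 / +2.0000)
    (5,1) via x @ 0.3002
    (5,2) via y @ 1.2800
    (6,2) via x @ 1.4549  # hit
  → r_4 = 1.4549

ranges = [0.7390, 0.7200, 0.4157, 1.4549]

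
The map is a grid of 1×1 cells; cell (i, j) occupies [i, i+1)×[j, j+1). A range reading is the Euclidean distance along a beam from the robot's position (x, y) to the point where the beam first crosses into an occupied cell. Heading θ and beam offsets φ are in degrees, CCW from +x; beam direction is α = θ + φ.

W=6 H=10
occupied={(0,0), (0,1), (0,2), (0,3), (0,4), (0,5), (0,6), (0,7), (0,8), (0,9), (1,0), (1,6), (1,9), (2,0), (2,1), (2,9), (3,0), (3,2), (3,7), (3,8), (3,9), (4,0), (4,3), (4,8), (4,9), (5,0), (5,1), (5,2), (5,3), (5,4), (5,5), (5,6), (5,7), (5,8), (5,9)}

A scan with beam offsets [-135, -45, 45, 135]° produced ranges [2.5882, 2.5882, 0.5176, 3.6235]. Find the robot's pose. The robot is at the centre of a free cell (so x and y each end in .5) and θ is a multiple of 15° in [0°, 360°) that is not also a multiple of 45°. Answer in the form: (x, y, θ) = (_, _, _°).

(x, y, θ) = (2.5, 6.5, 150°)

Enumerate (i+0.5, j+0.5, θ) over the 25 free cells and 16 admissible headings. For each, cast all 4 beams and compare to the given ranges.
  (1.5, 4.5, 300°): beam 1 = 0.5176 ≠ 2.5882 ✗
  (4.5, 1.5, 300°): beam 1 = 1.5529 ≠ 2.5882 ✗
  (4.5, 2.5, 285°): beam 1 = 0.5774 ≠ 2.5882 ✗
  (4.5, 7.5, 75°): beam 1 = 1.0000 ≠ 2.5882 ✗
  …
  (2.5, 6.5, 150°): r_1=2.5882, r_2=2.5882, r_3=0.5176, r_4=3.6235 — all match ✓
Unique over the lattice → pose = (2.5, 6.5, 150°).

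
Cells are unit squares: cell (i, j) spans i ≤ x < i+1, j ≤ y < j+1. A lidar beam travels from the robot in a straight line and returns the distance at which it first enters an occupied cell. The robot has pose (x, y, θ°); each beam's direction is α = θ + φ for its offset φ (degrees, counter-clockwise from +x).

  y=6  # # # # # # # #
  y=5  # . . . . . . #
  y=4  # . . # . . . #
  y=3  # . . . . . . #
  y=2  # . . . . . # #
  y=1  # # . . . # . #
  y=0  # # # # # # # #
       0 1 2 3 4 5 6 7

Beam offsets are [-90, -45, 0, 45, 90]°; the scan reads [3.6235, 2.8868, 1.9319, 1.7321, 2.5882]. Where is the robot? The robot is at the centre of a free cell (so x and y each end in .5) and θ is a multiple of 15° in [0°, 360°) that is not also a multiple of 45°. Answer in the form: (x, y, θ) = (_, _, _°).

Candidates: 26 free-cell centres × 16 headings = 416 poses. Raycast each; keep the one whose scan matches to 4 dp.
  (4.5, 1.5, 105°): beam 1 = 0.5176 ≠ 3.6235 ✗
  (3.5, 2.5, 120°): beam 1 = 4.0415 ≠ 3.6235 ✗
  (5.5, 4.5, 30°): beam 1 = 1.7321 ≠ 3.6235 ✗
  (6.5, 5.5, 240°): beam 1 = 1.0000 ≠ 3.6235 ✗
  …
  (4.5, 3.5, 285°): r_1=3.6235, r_2=2.8868, r_3=1.9319, r_4=1.7321, r_5=2.5882 — all match ✓
Only this pose fits every beam.

(x, y, θ) = (4.5, 3.5, 285°)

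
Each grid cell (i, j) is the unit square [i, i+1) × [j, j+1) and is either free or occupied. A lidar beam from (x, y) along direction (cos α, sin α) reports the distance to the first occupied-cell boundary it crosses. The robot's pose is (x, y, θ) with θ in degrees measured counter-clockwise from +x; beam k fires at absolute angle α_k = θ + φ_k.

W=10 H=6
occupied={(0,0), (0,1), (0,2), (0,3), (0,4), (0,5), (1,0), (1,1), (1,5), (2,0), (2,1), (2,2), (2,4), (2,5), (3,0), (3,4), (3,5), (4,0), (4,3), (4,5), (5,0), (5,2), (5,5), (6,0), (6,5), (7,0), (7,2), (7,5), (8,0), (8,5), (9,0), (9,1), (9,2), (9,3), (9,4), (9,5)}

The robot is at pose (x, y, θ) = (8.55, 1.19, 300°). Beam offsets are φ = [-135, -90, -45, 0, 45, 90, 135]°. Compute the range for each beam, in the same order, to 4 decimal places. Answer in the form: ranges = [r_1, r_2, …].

ranges = [3.1296, 0.3800, 0.1967, 0.2194, 0.4659, 0.5196, 1.7387]

beam 1: φ=-135°, α=165°
  dir = (cos 165°, sin 165°) = (-0.9659, 0.2588); from cell (8,1)
  next x-line at t=0.5694, next y-line at t=3.1296; Δt_x=1.0353, Δt_y=3.8637
    x: enter (7,1) at t=0.5694
    x: enter (6,1) at t=1.6047
    x: enter (5,1) at t=2.6400
    y: enter (5,2) at t=3.1296 ← occupied
  → r_1 = 3.1296
beam 2: φ=-90°, α=210°
  dir = (cos 210°, sin 210°) = (-0.8660, -0.5000); from cell (8,1)
  next x-line at t=0.6351, next y-line at t=0.3800; Δt_x=1.1547, Δt_y=2.0000
    y: enter (8,0) at t=0.3800 ← occupied
  → r_2 = 0.3800
beam 3: φ=-45°, α=255°
  dir = (cos 255°, sin 255°) = (-0.2588, -0.9659); from cell (8,1)
  next x-line at t=2.1250, next y-line at t=0.1967; Δt_x=3.8637, Δt_y=1.0353
    y: enter (8,0) at t=0.1967 ← occupied
  → r_3 = 0.1967
beam 4: φ=0°, α=300°
  dir = (cos 300°, sin 300°) = (0.5000, -0.8660); from cell (8,1)
  next x-line at t=0.9000, next y-line at t=0.2194; Δt_x=2.0000, Δt_y=1.1547
    y: enter (8,0) at t=0.2194 ← occupied
  → r_4 = 0.2194
beam 5: φ=45°, α=345°
  dir = (cos 345°, sin 345°) = (0.9659, -0.2588); from cell (8,1)
  next x-line at t=0.4659, next y-line at t=0.7341; Δt_x=1.0353, Δt_y=3.8637
    x: enter (9,1) at t=0.4659 ← occupied
  → r_5 = 0.4659
beam 6: φ=90°, α=30°
  dir = (cos 30°, sin 30°) = (0.8660, 0.5000); from cell (8,1)
  next x-line at t=0.5196, next y-line at t=1.6200; Δt_x=1.1547, Δt_y=2.0000
    x: enter (9,1) at t=0.5196 ← occupied
  → r_6 = 0.5196
beam 7: φ=135°, α=75°
  dir = (cos 75°, sin 75°) = (0.2588, 0.9659); from cell (8,1)
  next x-line at t=1.7387, next y-line at t=0.8386; Δt_x=3.8637, Δt_y=1.0353
    y: enter (8,2) at t=0.8386
    x: enter (9,2) at t=1.7387 ← occupied
  → r_7 = 1.7387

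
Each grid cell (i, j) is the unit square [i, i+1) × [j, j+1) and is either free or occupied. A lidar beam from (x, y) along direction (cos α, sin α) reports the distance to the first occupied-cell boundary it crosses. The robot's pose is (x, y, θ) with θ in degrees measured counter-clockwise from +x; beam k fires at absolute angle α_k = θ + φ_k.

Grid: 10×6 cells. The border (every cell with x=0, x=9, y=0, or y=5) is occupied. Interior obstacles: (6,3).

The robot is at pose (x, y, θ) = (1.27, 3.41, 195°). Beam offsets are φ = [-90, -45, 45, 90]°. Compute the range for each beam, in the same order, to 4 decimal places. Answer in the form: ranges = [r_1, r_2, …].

ranges = [1.0432, 0.3118, 0.5400, 2.4950]

beam 1: φ=-90°, α=105°
  cosα=-0.2588 sinα=0.9659 | (1,3) | tMaxX 1.0432 tMaxY 0.6108 | tΔX 3.8637 tΔY 1.0353
    t=0.6108 [y] (1,4)
    t=1.0432 [x] (0,4) — stop
  → r_1 = 1.0432
beam 2: φ=-45°, α=150°
  cosα=-0.8660 sinα=0.5000 | (1,3) | tMaxX 0.3118 tMaxY 1.1800 | tΔX 1.1547 tΔY 2.0000
    t=0.3118 [x] (0,3) — stop
  → r_2 = 0.3118
beam 3: φ=45°, α=240°
  cosα=-0.5000 sinα=-0.8660 | (1,3) | tMaxX 0.5400 tMaxY 0.4734 | tΔX 2.0000 tΔY 1.1547
    t=0.4734 [y] (1,2)
    t=0.5400 [x] (0,2) — stop
  → r_3 = 0.5400
beam 4: φ=90°, α=285°
  cosα=0.2588 sinα=-0.9659 | (1,3) | tMaxX 2.8205 tMaxY 0.4245 | tΔX 3.8637 tΔY 1.0353
    t=0.4245 [y] (1,2)
    t=1.4597 [y] (1,1)
    t=2.4950 [y] (1,0) — stop
  → r_4 = 2.4950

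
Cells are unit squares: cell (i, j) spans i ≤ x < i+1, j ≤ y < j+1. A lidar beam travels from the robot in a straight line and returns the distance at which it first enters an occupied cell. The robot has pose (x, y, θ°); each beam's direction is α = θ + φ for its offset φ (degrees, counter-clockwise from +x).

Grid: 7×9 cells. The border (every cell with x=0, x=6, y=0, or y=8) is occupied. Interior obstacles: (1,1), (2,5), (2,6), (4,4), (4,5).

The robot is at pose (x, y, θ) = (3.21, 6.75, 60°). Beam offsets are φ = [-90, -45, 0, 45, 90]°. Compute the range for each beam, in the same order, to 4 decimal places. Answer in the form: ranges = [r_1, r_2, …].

beam 1: φ=-90°, α=330°
  d=(0.8660,-0.5000)  start (3,6)  tX=0.9122 tY=1.5000  stride 1/|dx|=1.1547 1/|dy|=2.0000
    cross x-line → (4,6), t=0.9122
    cross y-line → (4,5), t=1.5000 (wall)
  → r_1 = 1.5000
beam 2: φ=-45°, α=15°
  d=(0.9659,0.2588)  start (3,6)  tX=0.8179 tY=0.9659  stride 1/|dx|=1.0353 1/|dy|=3.8637
    cross x-line → (4,6), t=0.8179
    cross y-line → (4,7), t=0.9659
    cross x-line → (5,7), t=1.8531
    cross x-line → (6,7), t=2.8884 (wall)
  → r_2 = 2.8884
beam 3: φ=0°, α=60°
  d=(0.5000,0.8660)  start (3,6)  tX=1.5800 tY=0.2887  stride 1/|dx|=2.0000 1/|dy|=1.1547
    cross y-line → (3,7), t=0.2887
    cross y-line → (3,8), t=1.4434 (wall)
  → r_3 = 1.4434
beam 4: φ=45°, α=105°
  d=(-0.2588,0.9659)  start (3,6)  tX=0.8114 tY=0.2588  stride 1/|dx|=3.8637 1/|dy|=1.0353
    cross y-line → (3,7), t=0.2588
    cross x-line → (2,7), t=0.8114
    cross y-line → (2,8), t=1.2941 (wall)
  → r_4 = 1.2941
beam 5: φ=90°, α=150°
  d=(-0.8660,0.5000)  start (3,6)  tX=0.2425 tY=0.5000  stride 1/|dx|=1.1547 1/|dy|=2.0000
    cross x-line → (2,6), t=0.2425 (wall)
  → r_5 = 0.2425

ranges = [1.5000, 2.8884, 1.4434, 1.2941, 0.2425]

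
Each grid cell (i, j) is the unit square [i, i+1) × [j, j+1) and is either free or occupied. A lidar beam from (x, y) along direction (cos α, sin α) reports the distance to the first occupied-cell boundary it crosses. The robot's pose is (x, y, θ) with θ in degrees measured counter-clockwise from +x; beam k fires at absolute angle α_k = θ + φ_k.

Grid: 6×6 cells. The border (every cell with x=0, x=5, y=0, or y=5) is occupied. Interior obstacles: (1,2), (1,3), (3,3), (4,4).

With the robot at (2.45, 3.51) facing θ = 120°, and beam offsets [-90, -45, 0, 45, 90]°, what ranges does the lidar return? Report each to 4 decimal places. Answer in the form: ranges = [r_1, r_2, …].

ranges = [0.6351, 1.5426, 1.7205, 0.4659, 0.5196]

beam 1: φ=-90°, α=30°
  direction (0.8660, 0.5000); cell (2,3); t to first gridline: x 0.6351, y 0.9800 (then +1.1547 / +2.0000)
    (3,3) via x @ 0.6351  # hit
  → r_1 = 0.6351
beam 2: φ=-45°, α=75°
  direction (0.2588, 0.9659); cell (2,3); t to first gridline: x 2.1250, y 0.5073 (then +3.8637 / +1.0353)
    (2,4) via y @ 0.5073
    (2,5) via y @ 1.5426  # hit
  → r_2 = 1.5426
beam 3: φ=0°, α=120°
  direction (-0.5000, 0.8660); cell (2,3); t to first gridline: x 0.9000, y 0.5658 (then +2.0000 / +1.1547)
    (2,4) via y @ 0.5658
    (1,4) via x @ 0.9000
    (1,5) via y @ 1.7205  # hit
  → r_3 = 1.7205
beam 4: φ=45°, α=165°
  direction (-0.9659, 0.2588); cell (2,3); t to first gridline: x 0.4659, y 1.8932 (then +1.0353 / +3.8637)
    (1,3) via x @ 0.4659  # hit
  → r_4 = 0.4659
beam 5: φ=90°, α=210°
  direction (-0.8660, -0.5000); cell (2,3); t to first gridline: x 0.5196, y 1.0200 (then +1.1547 / +2.0000)
    (1,3) via x @ 0.5196  # hit
  → r_5 = 0.5196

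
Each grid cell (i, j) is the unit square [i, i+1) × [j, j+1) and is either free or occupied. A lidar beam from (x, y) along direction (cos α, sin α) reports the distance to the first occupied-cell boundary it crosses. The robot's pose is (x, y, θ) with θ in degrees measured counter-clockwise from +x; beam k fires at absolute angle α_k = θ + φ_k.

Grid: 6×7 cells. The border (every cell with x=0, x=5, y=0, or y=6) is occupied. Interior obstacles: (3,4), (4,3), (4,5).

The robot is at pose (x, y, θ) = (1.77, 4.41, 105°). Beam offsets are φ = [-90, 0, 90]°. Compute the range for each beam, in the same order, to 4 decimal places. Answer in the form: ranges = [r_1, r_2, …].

beam 1: φ=-90°, α=15°
  dir = (cos 15°, sin 15°) = (0.9659, 0.2588); from cell (1,4)
  next x-line at t=0.2381, next y-line at t=2.2796; Δt_x=1.0353, Δt_y=3.8637
    x: enter (2,4) at t=0.2381
    x: enter (3,4) at t=1.2734 ← occupied
  → r_1 = 1.2734
beam 2: φ=0°, α=105°
  dir = (cos 105°, sin 105°) = (-0.2588, 0.9659); from cell (1,4)
  next x-line at t=2.9751, next y-line at t=0.6108; Δt_x=3.8637, Δt_y=1.0353
    y: enter (1,5) at t=0.6108
    y: enter (1,6) at t=1.6461 ← occupied
  → r_2 = 1.6461
beam 3: φ=90°, α=195°
  dir = (cos 195°, sin 195°) = (-0.9659, -0.2588); from cell (1,4)
  next x-line at t=0.7972, next y-line at t=1.5841; Δt_x=1.0353, Δt_y=3.8637
    x: enter (0,4) at t=0.7972 ← occupied
  → r_3 = 0.7972

ranges = [1.2734, 1.6461, 0.7972]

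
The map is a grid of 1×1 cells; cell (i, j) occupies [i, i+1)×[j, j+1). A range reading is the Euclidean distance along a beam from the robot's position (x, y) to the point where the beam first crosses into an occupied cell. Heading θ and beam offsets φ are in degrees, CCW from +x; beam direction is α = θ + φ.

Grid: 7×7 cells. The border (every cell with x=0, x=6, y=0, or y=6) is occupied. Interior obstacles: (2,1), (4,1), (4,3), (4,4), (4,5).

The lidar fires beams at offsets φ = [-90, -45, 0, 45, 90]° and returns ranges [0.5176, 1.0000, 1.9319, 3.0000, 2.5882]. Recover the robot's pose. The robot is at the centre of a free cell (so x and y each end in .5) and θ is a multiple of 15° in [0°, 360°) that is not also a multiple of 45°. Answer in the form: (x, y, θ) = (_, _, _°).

Candidates: 20 free-cell centres × 16 headings = 320 poses. Raycast each; keep the one whose scan matches to 4 dp.
  (5.5, 3.5, 330°): beam 1 = 1.7321 ≠ 0.5176 ✗
  (3.5, 2.5, 60°): beam 1 = 1.0000 ≠ 0.5176 ✗
  (5.5, 4.5, 195°): beam 1 = 1.5529 ≠ 0.5176 ✗
  (4.5, 2.5, 285°): beam 1 = 1.9319 ≠ 0.5176 ✗
  …
  (1.5, 3.5, 285°): r_1=0.5176, r_2=1.0000, r_3=1.9319, r_4=3.0000, r_5=2.5882 — all match ✓
Only this pose fits every beam.

(x, y, θ) = (1.5, 3.5, 285°)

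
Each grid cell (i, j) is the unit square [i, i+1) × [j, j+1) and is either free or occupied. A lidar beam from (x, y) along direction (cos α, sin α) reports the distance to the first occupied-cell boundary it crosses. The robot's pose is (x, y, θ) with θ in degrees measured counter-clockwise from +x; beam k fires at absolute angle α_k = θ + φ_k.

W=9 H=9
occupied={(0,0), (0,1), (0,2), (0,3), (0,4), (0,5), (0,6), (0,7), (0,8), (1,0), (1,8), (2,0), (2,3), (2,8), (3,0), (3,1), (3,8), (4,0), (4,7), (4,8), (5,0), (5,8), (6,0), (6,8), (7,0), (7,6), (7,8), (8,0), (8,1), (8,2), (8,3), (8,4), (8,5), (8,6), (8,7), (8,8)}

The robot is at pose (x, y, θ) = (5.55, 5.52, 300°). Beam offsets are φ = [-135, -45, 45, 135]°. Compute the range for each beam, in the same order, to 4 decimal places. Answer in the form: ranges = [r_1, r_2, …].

beam 1: φ=-135°, α=165°
  d=(-0.9659,0.2588)  start (5,5)  tX=0.5694 tY=1.8546  stride 1/|dx|=1.0353 1/|dy|=3.8637
    cross x-line → (4,5), t=0.5694
    cross x-line → (3,5), t=1.6047
    cross y-line → (3,6), t=1.8546
    cross x-line → (2,6), t=2.6400
    cross x-line → (1,6), t=3.6752
    cross x-line → (0,6), t=4.7105 (wall)
  → r_1 = 4.7105
beam 2: φ=-45°, α=255°
  d=(-0.2588,-0.9659)  start (5,5)  tX=2.1250 tY=0.5383  stride 1/|dx|=3.8637 1/|dy|=1.0353
    cross y-line → (5,4), t=0.5383
    cross y-line → (5,3), t=1.5736
    cross x-line → (4,3), t=2.1250
    cross y-line → (4,2), t=2.6089
    cross y-line → (4,1), t=3.6442
    cross y-line → (4,0), t=4.6794 (wall)
  → r_2 = 4.6794
beam 3: φ=45°, α=345°
  d=(0.9659,-0.2588)  start (5,5)  tX=0.4659 tY=2.0091  stride 1/|dx|=1.0353 1/|dy|=3.8637
    cross x-line → (6,5), t=0.4659
    cross x-line → (7,5), t=1.5012
    cross y-line → (7,4), t=2.0091
    cross x-line → (8,4), t=2.5364 (wall)
  → r_3 = 2.5364
beam 4: φ=135°, α=75°
  d=(0.2588,0.9659)  start (5,5)  tX=1.7387 tY=0.4969  stride 1/|dx|=3.8637 1/|dy|=1.0353
    cross y-line → (5,6), t=0.4969
    cross y-line → (5,7), t=1.5322
    cross x-line → (6,7), t=1.7387
    cross y-line → (6,8), t=2.5675 (wall)
  → r_4 = 2.5675

ranges = [4.7105, 4.6794, 2.5364, 2.5675]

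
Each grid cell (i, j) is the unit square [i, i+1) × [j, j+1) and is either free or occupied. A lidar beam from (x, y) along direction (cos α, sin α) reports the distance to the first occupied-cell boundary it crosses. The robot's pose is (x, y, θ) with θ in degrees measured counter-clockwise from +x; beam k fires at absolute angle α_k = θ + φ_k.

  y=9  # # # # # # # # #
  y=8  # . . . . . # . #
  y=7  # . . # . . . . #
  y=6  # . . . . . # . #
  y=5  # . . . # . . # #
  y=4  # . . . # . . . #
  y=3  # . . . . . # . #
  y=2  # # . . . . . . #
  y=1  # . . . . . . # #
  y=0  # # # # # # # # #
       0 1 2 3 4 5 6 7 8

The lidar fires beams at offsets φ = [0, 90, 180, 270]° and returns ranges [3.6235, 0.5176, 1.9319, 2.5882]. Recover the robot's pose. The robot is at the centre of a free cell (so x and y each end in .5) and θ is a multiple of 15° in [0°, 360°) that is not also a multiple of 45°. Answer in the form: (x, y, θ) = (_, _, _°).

(x, y, θ) = (1.5, 5.5, 75°)

Enumerate (i+0.5, j+0.5, θ) over the 47 free cells and 16 admissible headings. For each, cast all 4 beams and compare to the given ranges.
  (6.5, 5.5, 15°): beam 1 = 0.5176 ≠ 3.6235 ✗
  (3.5, 1.5, 120°): beam 1 = 5.0000 ≠ 3.6235 ✗
  (4.5, 7.5, 75°): beam 1 = 1.5529 ≠ 3.6235 ✗
  (7.5, 2.5, 285°): beam 1 = 0.5176 ≠ 3.6235 ✗
  …
  (1.5, 5.5, 75°): r_1=3.6235, r_2=0.5176, r_3=1.9319, r_4=2.5882 — all match ✓
Unique over the lattice → pose = (1.5, 5.5, 75°).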